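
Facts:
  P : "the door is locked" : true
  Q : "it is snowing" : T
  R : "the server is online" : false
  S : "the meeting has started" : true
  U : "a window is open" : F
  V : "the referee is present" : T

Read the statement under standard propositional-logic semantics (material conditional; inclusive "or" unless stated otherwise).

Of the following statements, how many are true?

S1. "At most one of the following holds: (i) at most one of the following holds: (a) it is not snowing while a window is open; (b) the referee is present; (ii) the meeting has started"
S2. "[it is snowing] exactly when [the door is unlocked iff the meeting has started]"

S1: This is ((~Q & U) nand V) nand S.

~Q = ~T = F
~Q & U = F & F = F
(~Q & U) nand V = F nand T = T
((~Q & U) nand V) nand S = T nand T = F
Thus S1 is false.

S2: Parsed as Q <-> (~P <-> S)

~P = ~T = F
~P <-> S = F <-> T = F
Q <-> (~P <-> S) = T <-> F = F
Thus S2 is false.

0 of the 2 statements are true (none).

0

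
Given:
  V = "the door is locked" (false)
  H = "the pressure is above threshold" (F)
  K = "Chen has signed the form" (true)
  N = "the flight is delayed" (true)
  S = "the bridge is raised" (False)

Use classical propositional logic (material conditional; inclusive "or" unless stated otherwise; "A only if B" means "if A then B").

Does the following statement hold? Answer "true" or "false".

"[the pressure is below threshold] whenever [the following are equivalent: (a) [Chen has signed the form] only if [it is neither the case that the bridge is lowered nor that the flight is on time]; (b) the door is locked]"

Parsed as ((K -> (~S nor ~N)) <-> V) -> ~H

~S = ~F = T
~N = ~T = F
~S nor ~N = T nor F = F
K -> (~S nor ~N) = T -> F = F
(K -> (~S nor ~N)) <-> V = F <-> F = T
~H = ~F = T
((K -> (~S nor ~N)) <-> V) -> ~H = T -> T = T

True.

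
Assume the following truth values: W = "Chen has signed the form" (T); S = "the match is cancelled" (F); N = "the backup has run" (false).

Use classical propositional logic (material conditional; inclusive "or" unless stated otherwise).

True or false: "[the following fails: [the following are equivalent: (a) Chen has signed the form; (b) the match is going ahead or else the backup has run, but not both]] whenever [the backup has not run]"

Values: N=False, W=True, S=False.
This is not N -> not (W iff (not S xor N)).

not N = not False = True
not S = not False = True
not S xor N = True xor False = True
W iff (not S xor N) = True iff True = True
not (W iff (not S xor N)) = not True = False
not N -> not (W iff (not S xor N)) = True -> False = False

The statement is false.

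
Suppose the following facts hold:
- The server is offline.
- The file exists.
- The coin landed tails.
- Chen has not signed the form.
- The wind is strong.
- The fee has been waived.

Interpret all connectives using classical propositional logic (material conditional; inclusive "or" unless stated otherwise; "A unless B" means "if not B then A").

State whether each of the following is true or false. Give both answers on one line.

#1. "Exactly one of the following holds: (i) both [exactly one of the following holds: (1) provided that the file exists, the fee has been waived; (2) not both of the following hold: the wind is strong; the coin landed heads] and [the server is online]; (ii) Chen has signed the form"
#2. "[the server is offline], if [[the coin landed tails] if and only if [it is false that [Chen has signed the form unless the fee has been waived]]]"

#1 false; #2 true

Let Q = "the file exists" (T), V = "the fee has been waived" (T), U = "the wind is strong" (T), R = "the coin landed heads" (F), P = "the server is online" (F), S = "Chen has signed the form" (F).

#1: This is (((Q → V) ⊕ (U ↑ R)) ∧ P) ⊕ S.

Q → V = T → T = T
U ↑ R = T ↑ F = T
(Q → V) ⊕ (U ↑ R) = T ⊕ T = F
((Q → V) ⊕ (U ↑ R)) ∧ P = F ∧ F = F
(((Q → V) ⊕ (U ↑ R)) ∧ P) ⊕ S = F ⊕ F = F
So #1 is false.

#2: In symbols: (¬R ↔ ¬(S ∨ V)) → ¬P

¬R = ¬F = T
S ∨ V = F ∨ T = T
¬(S ∨ V) = ¬T = F
¬R ↔ ¬(S ∨ V) = T ↔ F = F
¬P = ¬F = T
(¬R ↔ ¬(S ∨ V)) → ¬P = F → T = T
Hence #2 is true.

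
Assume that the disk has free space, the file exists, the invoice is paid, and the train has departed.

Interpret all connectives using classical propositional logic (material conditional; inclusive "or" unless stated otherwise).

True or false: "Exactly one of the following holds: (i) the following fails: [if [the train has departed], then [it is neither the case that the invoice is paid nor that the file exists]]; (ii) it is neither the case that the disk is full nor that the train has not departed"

False

Let S = "the train has departed" (T), R = "the invoice is paid" (T), Q = "the file exists" (T), P = "the disk is full" (F).
Parsed as ~(S -> (R nor Q)) xor (P nor ~S)

R nor Q = T nor T = F
S -> (R nor Q) = T -> F = F
~(S -> (R nor Q)) = ~F = T
~S = ~T = F
P nor ~S = F nor F = T
~(S -> (R nor Q)) xor (P nor ~S) = T xor T = F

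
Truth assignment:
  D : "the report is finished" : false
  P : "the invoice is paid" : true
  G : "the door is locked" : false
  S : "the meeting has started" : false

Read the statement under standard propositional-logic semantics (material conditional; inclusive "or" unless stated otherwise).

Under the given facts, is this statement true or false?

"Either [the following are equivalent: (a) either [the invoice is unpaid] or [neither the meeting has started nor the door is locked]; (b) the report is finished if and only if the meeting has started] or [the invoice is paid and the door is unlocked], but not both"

false

Formalization: ((~P | (S nor G)) <-> (D <-> S)) xor (P & ~G)

~P = ~T = F
S nor G = F nor F = T
~P | (S nor G) = F | T = T
D <-> S = F <-> F = T
(~P | (S nor G)) <-> (D <-> S) = T <-> T = T
~G = ~F = T
P & ~G = T & T = T
((~P | (S nor G)) <-> (D <-> S)) xor (P & ~G) = T xor T = F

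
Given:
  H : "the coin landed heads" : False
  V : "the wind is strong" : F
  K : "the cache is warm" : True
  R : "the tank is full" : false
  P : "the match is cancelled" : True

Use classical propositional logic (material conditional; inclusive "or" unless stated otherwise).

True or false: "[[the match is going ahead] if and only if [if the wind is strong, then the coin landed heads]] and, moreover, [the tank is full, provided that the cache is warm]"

Parsed as (¬P ↔ (V → H)) ∧ (K → R)

¬P = ¬T = F
V → H = F → F = T
¬P ↔ (V → H) = F ↔ T = F
K → R = T → F = F
(¬P ↔ (V → H)) ∧ (K → R) = F ∧ F = F

False.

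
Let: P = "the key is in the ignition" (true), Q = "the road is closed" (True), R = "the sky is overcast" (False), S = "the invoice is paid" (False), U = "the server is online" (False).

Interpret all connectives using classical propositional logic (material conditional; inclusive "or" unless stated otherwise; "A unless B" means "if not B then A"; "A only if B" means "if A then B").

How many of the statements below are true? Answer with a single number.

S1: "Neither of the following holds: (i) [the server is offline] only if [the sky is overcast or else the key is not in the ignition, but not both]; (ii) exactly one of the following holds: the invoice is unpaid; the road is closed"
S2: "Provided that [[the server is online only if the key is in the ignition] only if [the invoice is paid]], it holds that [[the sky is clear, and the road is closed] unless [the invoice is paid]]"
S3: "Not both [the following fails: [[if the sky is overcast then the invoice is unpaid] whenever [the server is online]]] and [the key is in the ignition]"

3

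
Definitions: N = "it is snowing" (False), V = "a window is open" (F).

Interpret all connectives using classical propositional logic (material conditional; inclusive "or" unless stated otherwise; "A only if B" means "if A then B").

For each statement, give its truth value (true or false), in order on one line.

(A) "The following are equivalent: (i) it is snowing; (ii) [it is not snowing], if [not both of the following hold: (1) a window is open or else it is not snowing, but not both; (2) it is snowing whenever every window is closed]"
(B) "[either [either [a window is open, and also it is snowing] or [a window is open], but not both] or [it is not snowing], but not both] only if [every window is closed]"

(A): Parsed as N ↔ (((V ⊕ ¬N) ↑ (¬V → N)) → ¬N)

¬N = ¬F = T
V ⊕ ¬N = F ⊕ T = T
¬V = ¬F = T
¬V → N = T → F = F
(V ⊕ ¬N) ↑ (¬V → N) = T ↑ F = T
¬N = ¬F = T
((V ⊕ ¬N) ↑ (¬V → N)) → ¬N = T → T = T
N ↔ (((V ⊕ ¬N) ↑ (¬V → N)) → ¬N) = F ↔ T = F
So (A) is false.

(B): In symbols: (((V ∧ N) ⊕ V) ⊕ ¬N) → ¬V

V ∧ N = F ∧ F = F
(V ∧ N) ⊕ V = F ⊕ F = F
¬N = ¬F = T
((V ∧ N) ⊕ V) ⊕ ¬N = F ⊕ T = T
¬V = ¬F = T
(((V ∧ N) ⊕ V) ⊕ ¬N) → ¬V = T → T = T
Hence (B) is true.

(A) F; (B) T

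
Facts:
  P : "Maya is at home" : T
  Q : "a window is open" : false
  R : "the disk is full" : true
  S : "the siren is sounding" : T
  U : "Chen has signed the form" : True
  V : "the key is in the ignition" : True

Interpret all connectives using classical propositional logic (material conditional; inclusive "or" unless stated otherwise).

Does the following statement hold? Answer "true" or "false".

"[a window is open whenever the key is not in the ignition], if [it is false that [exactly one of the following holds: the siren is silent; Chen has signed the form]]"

true

Values: S=T, U=T, V=T, Q=F.
This is ~(~S xor U) -> (~V -> Q).

~S = ~T = F
~S xor U = F xor T = T
~(~S xor U) = ~T = F
~V = ~T = F
~V -> Q = F -> F = T
~(~S xor U) -> (~V -> Q) = F -> T = T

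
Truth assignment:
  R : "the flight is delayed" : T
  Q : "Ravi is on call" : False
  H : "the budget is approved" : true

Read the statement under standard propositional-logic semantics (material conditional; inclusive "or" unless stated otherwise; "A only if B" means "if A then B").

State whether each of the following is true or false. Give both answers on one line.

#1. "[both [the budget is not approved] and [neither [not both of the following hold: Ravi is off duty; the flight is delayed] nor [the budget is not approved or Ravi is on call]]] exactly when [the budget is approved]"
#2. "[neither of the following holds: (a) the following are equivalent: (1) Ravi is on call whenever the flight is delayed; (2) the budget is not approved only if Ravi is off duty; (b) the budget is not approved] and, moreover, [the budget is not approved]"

#1 false; #2 false

#1: In symbols: (¬H ∧ ((¬Q ↑ R) ↓ (¬H ∨ Q))) ↔ H

¬H = ¬T = F
¬Q = ¬F = T
¬Q ↑ R = T ↑ T = F
¬H = ¬T = F
¬H ∨ Q = F ∨ F = F
(¬Q ↑ R) ↓ (¬H ∨ Q) = F ↓ F = T
¬H ∧ ((¬Q ↑ R) ↓ (¬H ∨ Q)) = F ∧ T = F
(¬H ∧ ((¬Q ↑ R) ↓ (¬H ∨ Q))) ↔ H = F ↔ T = F
Thus #1 is false.

#2: Parsed as (((R → Q) ↔ (¬H → ¬Q)) ↓ ¬H) ∧ ¬H

R → Q = T → F = F
¬H = ¬T = F
¬Q = ¬F = T
¬H → ¬Q = F → T = T
(R → Q) ↔ (¬H → ¬Q) = F ↔ T = F
¬H = ¬T = F
((R → Q) ↔ (¬H → ¬Q)) ↓ ¬H = F ↓ F = T
¬H = ¬T = F
(((R → Q) ↔ (¬H → ¬Q)) ↓ ¬H) ∧ ¬H = T ∧ F = F
So #2 is false.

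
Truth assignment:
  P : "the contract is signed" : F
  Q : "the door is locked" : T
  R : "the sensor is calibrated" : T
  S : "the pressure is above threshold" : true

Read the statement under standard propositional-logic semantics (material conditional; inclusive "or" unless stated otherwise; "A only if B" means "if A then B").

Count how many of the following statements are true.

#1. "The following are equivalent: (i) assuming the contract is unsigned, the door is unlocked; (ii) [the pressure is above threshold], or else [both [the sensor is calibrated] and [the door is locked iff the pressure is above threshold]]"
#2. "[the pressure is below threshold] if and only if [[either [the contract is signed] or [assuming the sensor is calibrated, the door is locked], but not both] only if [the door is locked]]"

0

#1: Formalization: (~P -> ~Q) <-> (S | (R & (Q <-> S)))

~P = ~F = T
~Q = ~T = F
~P -> ~Q = T -> F = F
Q <-> S = T <-> T = T
R & (Q <-> S) = T & T = T
S | (R & (Q <-> S)) = T | T = T
(~P -> ~Q) <-> (S | (R & (Q <-> S))) = F <-> T = F
Thus #1 is false.

#2: In symbols: ~S <-> ((P xor (R -> Q)) -> Q)

~S = ~T = F
R -> Q = T -> T = T
P xor (R -> Q) = F xor T = T
(P xor (R -> Q)) -> Q = T -> T = T
~S <-> ((P xor (R -> Q)) -> Q) = F <-> T = F
Hence #2 is false.

True statements: 0 (none).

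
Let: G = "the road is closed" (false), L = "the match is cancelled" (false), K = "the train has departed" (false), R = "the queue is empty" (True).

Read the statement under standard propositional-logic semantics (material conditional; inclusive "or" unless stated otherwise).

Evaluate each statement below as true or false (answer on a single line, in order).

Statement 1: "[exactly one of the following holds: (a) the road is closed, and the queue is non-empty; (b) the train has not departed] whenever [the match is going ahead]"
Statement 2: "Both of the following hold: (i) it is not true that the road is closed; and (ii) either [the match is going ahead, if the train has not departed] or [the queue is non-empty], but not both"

Statement 1: Parsed as ¬L → ((G ∧ ¬R) ⊕ ¬K)

¬L = ¬F = T
¬R = ¬T = F
G ∧ ¬R = F ∧ F = F
¬K = ¬F = T
(G ∧ ¬R) ⊕ ¬K = F ⊕ T = T
¬L → ((G ∧ ¬R) ⊕ ¬K) = T → T = T
Hence Statement 1 is true.

Statement 2: Formalization: ¬G ∧ ((¬K → ¬L) ⊕ ¬R)

¬G = ¬F = T
¬K = ¬F = T
¬L = ¬F = T
¬K → ¬L = T → T = T
¬R = ¬T = F
(¬K → ¬L) ⊕ ¬R = T ⊕ F = T
¬G ∧ ((¬K → ¬L) ⊕ ¬R) = T ∧ T = T
Thus Statement 2 is true.

Statement 1 T / Statement 2 T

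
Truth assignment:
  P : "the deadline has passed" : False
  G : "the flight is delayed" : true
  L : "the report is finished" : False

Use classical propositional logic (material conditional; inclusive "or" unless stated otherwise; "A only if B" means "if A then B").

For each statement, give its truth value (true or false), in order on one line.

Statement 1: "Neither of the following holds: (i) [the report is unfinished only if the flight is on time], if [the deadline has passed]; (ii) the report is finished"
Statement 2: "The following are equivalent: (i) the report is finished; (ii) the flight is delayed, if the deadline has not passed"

Statement 1 false / Statement 2 false

Statement 1: In symbols: (P -> (~L -> ~G)) nor L

~L = ~F = T
~G = ~T = F
~L -> ~G = T -> F = F
P -> (~L -> ~G) = F -> F = T
(P -> (~L -> ~G)) nor L = T nor F = F
Thus Statement 1 is false.

Statement 2: In symbols: L <-> (~P -> G)

~P = ~F = T
~P -> G = T -> T = T
L <-> (~P -> G) = F <-> T = F
So Statement 2 is false.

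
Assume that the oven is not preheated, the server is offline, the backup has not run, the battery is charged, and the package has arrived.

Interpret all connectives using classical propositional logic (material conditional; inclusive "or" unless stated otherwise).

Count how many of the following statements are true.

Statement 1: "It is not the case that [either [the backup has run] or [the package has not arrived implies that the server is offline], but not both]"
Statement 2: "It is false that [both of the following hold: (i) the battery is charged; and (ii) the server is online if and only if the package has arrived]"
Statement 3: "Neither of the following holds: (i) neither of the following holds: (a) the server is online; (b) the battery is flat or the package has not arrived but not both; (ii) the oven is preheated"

1

Let R = "the backup has run" (F), U = "the package has arrived" (T), Q = "the server is online" (F), S = "the battery is charged" (T), P = "the oven is preheated" (F).

Statement 1: Parsed as ~(R xor (~U -> ~Q))

~U = ~T = F
~Q = ~F = T
~U -> ~Q = F -> T = T
R xor (~U -> ~Q) = F xor T = T
~(R xor (~U -> ~Q)) = ~T = F
Thus Statement 1 is false.

Statement 2: Parsed as ~(S & (Q <-> U))

Q <-> U = F <-> T = F
S & (Q <-> U) = T & F = F
~(S & (Q <-> U)) = ~F = T
Thus Statement 2 is true.

Statement 3: Parsed as (Q nor (~S xor ~U)) nor P

~S = ~T = F
~U = ~T = F
~S xor ~U = F xor F = F
Q nor (~S xor ~U) = F nor F = T
(Q nor (~S xor ~U)) nor P = T nor F = F
Hence Statement 3 is false.

1 of the 3 statements is true (Statement 2).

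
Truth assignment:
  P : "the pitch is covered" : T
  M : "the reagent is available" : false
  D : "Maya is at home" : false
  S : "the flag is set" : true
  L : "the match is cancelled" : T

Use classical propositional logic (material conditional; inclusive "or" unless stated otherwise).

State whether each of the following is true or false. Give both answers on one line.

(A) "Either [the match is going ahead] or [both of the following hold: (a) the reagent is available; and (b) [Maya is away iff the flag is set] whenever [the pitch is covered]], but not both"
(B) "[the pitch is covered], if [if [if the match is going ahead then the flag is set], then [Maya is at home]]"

(A) false, (B) true

(A): Formalization: not L xor (M and (P -> (not D iff S)))

not L = not True = False
not D = not False = True
not D iff S = True iff True = True
P -> (not D iff S) = True -> True = True
M and (P -> (not D iff S)) = False and True = False
not L xor (M and (P -> (not D iff S))) = False xor False = False
So (A) is false.

(B): Formalization: ((not L -> S) -> D) -> P

not L = not True = False
not L -> S = False -> True = True
(not L -> S) -> D = True -> False = False
((not L -> S) -> D) -> P = False -> True = True
So (B) is true.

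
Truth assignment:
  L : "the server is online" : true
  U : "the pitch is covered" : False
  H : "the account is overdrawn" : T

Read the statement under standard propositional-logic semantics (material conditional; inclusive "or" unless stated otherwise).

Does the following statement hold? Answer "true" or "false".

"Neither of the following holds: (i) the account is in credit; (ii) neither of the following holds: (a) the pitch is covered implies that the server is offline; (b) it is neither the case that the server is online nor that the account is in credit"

Formalization: ¬H ↓ ((U → ¬L) ↓ (L ↓ ¬H))

¬H = ¬T = F
¬L = ¬T = F
U → ¬L = F → F = T
¬H = ¬T = F
L ↓ ¬H = T ↓ F = F
(U → ¬L) ↓ (L ↓ ¬H) = T ↓ F = F
¬H ↓ ((U → ¬L) ↓ (L ↓ ¬H)) = F ↓ F = T

True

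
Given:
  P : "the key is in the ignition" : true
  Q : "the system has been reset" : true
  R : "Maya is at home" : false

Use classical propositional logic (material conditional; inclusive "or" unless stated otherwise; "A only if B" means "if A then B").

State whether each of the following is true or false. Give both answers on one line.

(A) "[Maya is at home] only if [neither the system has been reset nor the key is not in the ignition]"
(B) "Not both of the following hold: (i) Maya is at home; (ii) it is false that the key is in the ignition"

(A): This is R -> (Q nor not P).

not P = not True = False
Q nor not P = True nor False = False
R -> (Q nor not P) = False -> False = True
So (A) is true.

(B): Parsed as R nand not P

not P = not True = False
R nand not P = False nand False = True
Thus (B) is true.

(A) T / (B) T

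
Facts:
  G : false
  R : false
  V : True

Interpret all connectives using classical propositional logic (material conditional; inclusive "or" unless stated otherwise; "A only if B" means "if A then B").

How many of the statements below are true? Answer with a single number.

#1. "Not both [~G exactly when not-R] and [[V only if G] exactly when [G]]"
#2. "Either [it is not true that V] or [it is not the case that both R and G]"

1

#1: This is (~G <-> ~R) nand ((V -> G) <-> G).

~G = ~F = T
~R = ~F = T
~G <-> ~R = T <-> T = T
V -> G = T -> F = F
(V -> G) <-> G = F <-> F = T
(~G <-> ~R) nand ((V -> G) <-> G) = T nand T = F
So #1 is false.

#2: This is ~V | (R nand G).

~V = ~T = F
R nand G = F nand F = T
~V | (R nand G) = F | T = T
Thus #2 is true.

True statements: 1 (#2).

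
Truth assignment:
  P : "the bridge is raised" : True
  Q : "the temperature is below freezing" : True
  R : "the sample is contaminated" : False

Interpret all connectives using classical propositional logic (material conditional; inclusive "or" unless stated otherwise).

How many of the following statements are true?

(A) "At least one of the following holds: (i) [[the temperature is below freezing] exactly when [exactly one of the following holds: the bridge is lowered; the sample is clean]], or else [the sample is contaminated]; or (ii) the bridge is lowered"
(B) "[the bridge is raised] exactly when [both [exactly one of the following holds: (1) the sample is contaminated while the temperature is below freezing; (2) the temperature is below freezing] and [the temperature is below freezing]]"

2

(A): This is ((Q <-> (~P xor ~R)) | R) | ~P.

~P = ~T = F
~R = ~F = T
~P xor ~R = F xor T = T
Q <-> (~P xor ~R) = T <-> T = T
(Q <-> (~P xor ~R)) | R = T | F = T
~P = ~T = F
((Q <-> (~P xor ~R)) | R) | ~P = T | F = T
Thus (A) is true.

(B): In symbols: P <-> (((R & Q) xor Q) & Q)

R & Q = F & T = F
(R & Q) xor Q = F xor T = T
((R & Q) xor Q) & Q = T & T = T
P <-> (((R & Q) xor Q) & Q) = T <-> T = T
Thus (B) is true.

True statements: 2 ((A), (B)).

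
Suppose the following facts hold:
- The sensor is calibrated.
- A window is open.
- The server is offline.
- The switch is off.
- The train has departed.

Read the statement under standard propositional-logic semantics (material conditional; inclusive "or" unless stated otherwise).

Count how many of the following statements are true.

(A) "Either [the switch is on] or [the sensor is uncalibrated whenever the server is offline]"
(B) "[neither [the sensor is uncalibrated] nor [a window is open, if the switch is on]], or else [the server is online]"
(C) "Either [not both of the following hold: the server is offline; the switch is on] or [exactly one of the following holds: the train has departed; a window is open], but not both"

1

Let S = "the switch is on" (False), R = "the server is online" (False), P = "the sensor is calibrated" (True), Q = "a window is open" (True), U = "the train has departed" (True).

(A): Parsed as S or (not R -> not P)

not R = not False = True
not P = not True = False
not R -> not P = True -> False = False
S or (not R -> not P) = False or False = False
Thus (A) is false.

(B): This is (not P nor (S -> Q)) or R.

not P = not True = False
S -> Q = False -> True = True
not P nor (S -> Q) = False nor True = False
(not P nor (S -> Q)) or R = False or False = False
So (B) is false.

(C): This is (not R nand S) xor (U xor Q).

not R = not False = True
not R nand S = True nand False = True
U xor Q = True xor True = False
(not R nand S) xor (U xor Q) = True xor False = True
Thus (C) is true.

Count: 1.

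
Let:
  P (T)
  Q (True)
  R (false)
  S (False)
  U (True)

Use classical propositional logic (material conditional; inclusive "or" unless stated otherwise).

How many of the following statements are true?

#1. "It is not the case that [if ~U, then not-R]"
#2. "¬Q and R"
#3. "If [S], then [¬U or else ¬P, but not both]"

#1: In symbols: ~(~U -> ~R)

~U = ~T = F
~R = ~F = T
~U -> ~R = F -> T = T
~(~U -> ~R) = ~T = F
So #1 is false.

#2: In symbols: ~Q & R

~Q = ~T = F
~Q & R = F & F = F
So #2 is false.

#3: This is S -> (~U xor ~P).

~U = ~T = F
~P = ~T = F
~U xor ~P = F xor F = F
S -> (~U xor ~P) = F -> F = T
So #3 is true.

True statements: 1 (#3).

1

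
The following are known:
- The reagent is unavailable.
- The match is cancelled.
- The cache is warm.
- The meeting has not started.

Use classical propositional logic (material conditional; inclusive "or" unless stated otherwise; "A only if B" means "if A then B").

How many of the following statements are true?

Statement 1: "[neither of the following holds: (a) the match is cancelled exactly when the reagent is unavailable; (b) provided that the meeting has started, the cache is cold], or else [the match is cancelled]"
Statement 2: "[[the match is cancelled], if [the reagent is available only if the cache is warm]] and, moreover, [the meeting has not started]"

Let Q = "the match is cancelled" (T), P = "the reagent is available" (F), S = "the meeting has started" (F), R = "the cache is warm" (T).

Statement 1: This is ((Q <-> ~P) nor (S -> ~R)) | Q.

~P = ~F = T
Q <-> ~P = T <-> T = T
~R = ~T = F
S -> ~R = F -> F = T
(Q <-> ~P) nor (S -> ~R) = T nor T = F
((Q <-> ~P) nor (S -> ~R)) | Q = F | T = T
So Statement 1 is true.

Statement 2: Formalization: ((P -> R) -> Q) & ~S

P -> R = F -> T = T
(P -> R) -> Q = T -> T = T
~S = ~F = T
((P -> R) -> Q) & ~S = T & T = T
Thus Statement 2 is true.

Count: 2.

2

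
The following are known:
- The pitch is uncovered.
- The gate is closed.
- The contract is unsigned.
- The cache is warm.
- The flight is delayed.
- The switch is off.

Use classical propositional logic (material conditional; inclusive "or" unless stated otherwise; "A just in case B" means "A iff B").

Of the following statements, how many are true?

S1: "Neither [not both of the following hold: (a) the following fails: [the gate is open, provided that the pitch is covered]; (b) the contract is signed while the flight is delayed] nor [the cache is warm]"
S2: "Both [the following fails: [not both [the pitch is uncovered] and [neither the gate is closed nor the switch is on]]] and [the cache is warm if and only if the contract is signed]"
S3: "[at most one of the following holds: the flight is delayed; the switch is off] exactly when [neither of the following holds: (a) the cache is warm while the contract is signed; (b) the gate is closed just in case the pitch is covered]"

0

Let K = "the pitch is covered" (F), H = "the gate is open" (F), D = "the contract is signed" (F), S = "the flight is delayed" (T), Q = "the cache is warm" (T), W = "the switch is on" (F).

S1: In symbols: (~(K -> H) nand (D & S)) nor Q

K -> H = F -> F = T
~(K -> H) = ~T = F
D & S = F & T = F
~(K -> H) nand (D & S) = F nand F = T
(~(K -> H) nand (D & S)) nor Q = T nor T = F
Thus S1 is false.

S2: This is ~(~K nand (~H nor W)) & (Q <-> D).

~K = ~F = T
~H = ~F = T
~H nor W = T nor F = F
~K nand (~H nor W) = T nand F = T
~(~K nand (~H nor W)) = ~T = F
Q <-> D = T <-> F = F
~(~K nand (~H nor W)) & (Q <-> D) = F & F = F
Thus S2 is false.

S3: Parsed as (S nand ~W) <-> ((Q & D) nor (~H <-> K))

~W = ~F = T
S nand ~W = T nand T = F
Q & D = T & F = F
~H = ~F = T
~H <-> K = T <-> F = F
(Q & D) nor (~H <-> K) = F nor F = T
(S nand ~W) <-> ((Q & D) nor (~H <-> K)) = F <-> T = F
Hence S3 is false.

True statements: 0 (none).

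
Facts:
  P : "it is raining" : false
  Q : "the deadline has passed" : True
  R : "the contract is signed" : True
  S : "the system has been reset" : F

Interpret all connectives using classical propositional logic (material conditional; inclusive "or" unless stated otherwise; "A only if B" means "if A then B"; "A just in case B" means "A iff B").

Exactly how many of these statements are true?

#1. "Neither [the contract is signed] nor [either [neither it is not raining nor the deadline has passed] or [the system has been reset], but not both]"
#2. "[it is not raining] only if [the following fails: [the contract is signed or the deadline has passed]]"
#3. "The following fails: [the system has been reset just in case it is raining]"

0

#1: Parsed as R nor ((~P nor Q) xor S)

~P = ~F = T
~P nor Q = T nor T = F
(~P nor Q) xor S = F xor F = F
R nor ((~P nor Q) xor S) = T nor F = F
Thus #1 is false.

#2: Formalization: ~P -> ~(R | Q)

~P = ~F = T
R | Q = T | T = T
~(R | Q) = ~T = F
~P -> ~(R | Q) = T -> F = F
So #2 is false.

#3: Parsed as ~(S <-> P)

S <-> P = F <-> F = T
~(S <-> P) = ~T = F
So #3 is false.

Count: 0.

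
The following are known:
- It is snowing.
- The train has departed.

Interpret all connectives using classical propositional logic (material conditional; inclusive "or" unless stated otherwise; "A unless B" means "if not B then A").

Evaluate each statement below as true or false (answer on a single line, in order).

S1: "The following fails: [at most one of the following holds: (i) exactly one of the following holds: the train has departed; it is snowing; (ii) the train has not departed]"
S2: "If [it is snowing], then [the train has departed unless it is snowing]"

Let Q = "the train has departed" (T), P = "it is snowing" (T).

S1: Formalization: ~((Q xor P) nand ~Q)

Q xor P = T xor T = F
~Q = ~T = F
(Q xor P) nand ~Q = F nand F = T
~((Q xor P) nand ~Q) = ~T = F
So S1 is false.

S2: This is P -> (Q | P).

Q | P = T | T = T
P -> (Q | P) = T -> T = T
So S2 is true.

S1 False; S2 True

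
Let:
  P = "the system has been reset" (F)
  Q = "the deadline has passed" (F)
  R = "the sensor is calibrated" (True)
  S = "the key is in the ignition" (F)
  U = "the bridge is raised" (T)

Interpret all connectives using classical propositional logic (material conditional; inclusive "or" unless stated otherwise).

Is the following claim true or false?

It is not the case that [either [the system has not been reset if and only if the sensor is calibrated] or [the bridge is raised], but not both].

True.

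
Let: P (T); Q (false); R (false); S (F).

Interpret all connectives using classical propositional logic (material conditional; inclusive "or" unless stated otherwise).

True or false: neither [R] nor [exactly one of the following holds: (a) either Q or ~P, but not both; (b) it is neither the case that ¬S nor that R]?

Values: R=F, Q=F, P=T, S=F.
This is R nor ((Q xor ~P) xor (~S nor R)).

~P = ~T = F
Q xor ~P = F xor F = F
~S = ~F = T
~S nor R = T nor F = F
(Q xor ~P) xor (~S nor R) = F xor F = F
R nor ((Q xor ~P) xor (~S nor R)) = F nor F = T

True.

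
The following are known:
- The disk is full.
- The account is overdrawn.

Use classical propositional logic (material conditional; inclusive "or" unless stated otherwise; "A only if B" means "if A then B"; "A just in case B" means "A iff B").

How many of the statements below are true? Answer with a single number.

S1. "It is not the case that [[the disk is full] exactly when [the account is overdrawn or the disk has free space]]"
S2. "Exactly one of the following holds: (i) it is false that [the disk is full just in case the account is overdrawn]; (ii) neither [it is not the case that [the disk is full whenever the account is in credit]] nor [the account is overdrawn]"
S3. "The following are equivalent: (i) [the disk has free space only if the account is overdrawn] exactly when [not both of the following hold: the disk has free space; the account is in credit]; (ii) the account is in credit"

Let S = "the disk is full" (T), D = "the account is overdrawn" (T).

S1: In symbols: ¬(S ↔ (D ∨ ¬S))

¬S = ¬T = F
D ∨ ¬S = T ∨ F = T
S ↔ (D ∨ ¬S) = T ↔ T = T
¬(S ↔ (D ∨ ¬S)) = ¬T = F
Hence S1 is false.

S2: Parsed as ¬(S ↔ D) ⊕ (¬(¬D → S) ↓ D)

S ↔ D = T ↔ T = T
¬(S ↔ D) = ¬T = F
¬D = ¬T = F
¬D → S = F → T = T
¬(¬D → S) = ¬T = F
¬(¬D → S) ↓ D = F ↓ T = F
¬(S ↔ D) ⊕ (¬(¬D → S) ↓ D) = F ⊕ F = F
Thus S2 is false.

S3: This is ((¬S → D) ↔ (¬S ↑ ¬D)) ↔ ¬D.

¬S = ¬T = F
¬S → D = F → T = T
¬S = ¬T = F
¬D = ¬T = F
¬S ↑ ¬D = F ↑ F = T
(¬S → D) ↔ (¬S ↑ ¬D) = T ↔ T = T
¬D = ¬T = F
((¬S → D) ↔ (¬S ↑ ¬D)) ↔ ¬D = T ↔ F = F
Thus S3 is false.

True statements: 0 (none).

0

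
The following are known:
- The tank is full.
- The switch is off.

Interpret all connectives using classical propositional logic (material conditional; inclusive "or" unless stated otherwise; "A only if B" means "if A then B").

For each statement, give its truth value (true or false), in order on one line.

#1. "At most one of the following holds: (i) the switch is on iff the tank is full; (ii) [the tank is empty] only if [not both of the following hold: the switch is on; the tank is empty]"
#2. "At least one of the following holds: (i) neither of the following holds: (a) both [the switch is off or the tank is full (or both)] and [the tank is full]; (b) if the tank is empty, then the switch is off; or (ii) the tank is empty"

#1 true; #2 false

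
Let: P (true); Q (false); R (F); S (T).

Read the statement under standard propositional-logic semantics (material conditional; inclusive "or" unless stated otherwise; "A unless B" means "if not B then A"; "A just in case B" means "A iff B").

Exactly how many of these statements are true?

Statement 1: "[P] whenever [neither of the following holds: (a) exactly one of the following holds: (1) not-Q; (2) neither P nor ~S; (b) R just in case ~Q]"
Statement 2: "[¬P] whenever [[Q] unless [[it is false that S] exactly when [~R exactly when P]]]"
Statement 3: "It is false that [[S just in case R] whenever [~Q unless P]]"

Statement 1: Formalization: ((~Q xor (P nor ~S)) nor (R <-> ~Q)) -> P

~Q = ~F = T
~S = ~T = F
P nor ~S = T nor F = F
~Q xor (P nor ~S) = T xor F = T
~Q = ~F = T
R <-> ~Q = F <-> T = F
(~Q xor (P nor ~S)) nor (R <-> ~Q) = T nor F = F
((~Q xor (P nor ~S)) nor (R <-> ~Q)) -> P = F -> T = T
Thus Statement 1 is true.

Statement 2: In symbols: (Q | (~S <-> (~R <-> P))) -> ~P

~S = ~T = F
~R = ~F = T
~R <-> P = T <-> T = T
~S <-> (~R <-> P) = F <-> T = F
Q | (~S <-> (~R <-> P)) = F | F = F
~P = ~T = F
(Q | (~S <-> (~R <-> P))) -> ~P = F -> F = T
So Statement 2 is true.

Statement 3: Formalization: ~((~Q | P) -> (S <-> R))

~Q = ~F = T
~Q | P = T | T = T
S <-> R = T <-> F = F
(~Q | P) -> (S <-> R) = T -> F = F
~((~Q | P) -> (S <-> R)) = ~F = T
So Statement 3 is true.

Count: 3.

3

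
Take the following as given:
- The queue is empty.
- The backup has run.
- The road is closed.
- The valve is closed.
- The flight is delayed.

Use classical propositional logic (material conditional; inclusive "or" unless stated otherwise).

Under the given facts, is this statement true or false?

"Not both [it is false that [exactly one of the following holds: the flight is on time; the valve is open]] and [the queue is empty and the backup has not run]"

Let U = "the flight is delayed" (T), S = "the valve is open" (F), P = "the queue is empty" (T), Q = "the backup has run" (T).
This is ¬(¬U ⊕ S) ↑ (P ∧ ¬Q).

¬U = ¬T = F
¬U ⊕ S = F ⊕ F = F
¬(¬U ⊕ S) = ¬F = T
¬Q = ¬T = F
P ∧ ¬Q = T ∧ F = F
¬(¬U ⊕ S) ↑ (P ∧ ¬Q) = T ↑ F = T

True.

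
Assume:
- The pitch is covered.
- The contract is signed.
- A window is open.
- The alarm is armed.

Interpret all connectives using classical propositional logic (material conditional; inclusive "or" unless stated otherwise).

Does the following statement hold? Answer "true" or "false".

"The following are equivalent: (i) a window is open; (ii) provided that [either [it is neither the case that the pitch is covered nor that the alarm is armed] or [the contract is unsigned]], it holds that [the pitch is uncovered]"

Let R = "a window is open" (T), P = "the pitch is covered" (T), S = "the alarm is armed" (T), Q = "the contract is signed" (T).
In symbols: R <-> (((P nor S) | ~Q) -> ~P)

P nor S = T nor T = F
~Q = ~T = F
(P nor S) | ~Q = F | F = F
~P = ~T = F
((P nor S) | ~Q) -> ~P = F -> F = T
R <-> (((P nor S) | ~Q) -> ~P) = T <-> T = T

true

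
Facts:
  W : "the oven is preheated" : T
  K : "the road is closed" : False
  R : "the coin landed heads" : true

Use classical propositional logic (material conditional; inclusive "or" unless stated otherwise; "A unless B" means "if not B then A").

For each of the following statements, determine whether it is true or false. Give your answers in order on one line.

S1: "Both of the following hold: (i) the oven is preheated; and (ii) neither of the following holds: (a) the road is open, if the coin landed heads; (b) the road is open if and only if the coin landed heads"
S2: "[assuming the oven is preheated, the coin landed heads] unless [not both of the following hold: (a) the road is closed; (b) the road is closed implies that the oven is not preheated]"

S1 F; S2 T

S1: In symbols: W & ((R -> ~K) nor (~K <-> R))

~K = ~F = T
R -> ~K = T -> T = T
~K = ~F = T
~K <-> R = T <-> T = T
(R -> ~K) nor (~K <-> R) = T nor T = F
W & ((R -> ~K) nor (~K <-> R)) = T & F = F
Hence S1 is false.

S2: In symbols: (W -> R) | (K nand (K -> ~W))

W -> R = T -> T = T
~W = ~T = F
K -> ~W = F -> F = T
K nand (K -> ~W) = F nand T = T
(W -> R) | (K nand (K -> ~W)) = T | T = T
Thus S2 is true.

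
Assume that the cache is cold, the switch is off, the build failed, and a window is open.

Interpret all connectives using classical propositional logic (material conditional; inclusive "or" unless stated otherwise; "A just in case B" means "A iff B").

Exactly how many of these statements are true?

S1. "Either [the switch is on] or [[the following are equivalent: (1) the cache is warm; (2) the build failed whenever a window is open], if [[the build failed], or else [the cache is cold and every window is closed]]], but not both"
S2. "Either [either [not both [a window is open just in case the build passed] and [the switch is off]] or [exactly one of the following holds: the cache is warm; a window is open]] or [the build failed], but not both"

0

Let Q = "the switch is on" (False), R = "the build passed" (False), P = "the cache is warm" (False), S = "a window is open" (True).

S1: Formalization: Q xor ((not R or (not P and not S)) -> (P iff (S -> not R)))

not R = not False = True
not P = not False = True
not S = not True = False
not P and not S = True and False = False
not R or (not P and not S) = True or False = True
not R = not False = True
S -> not R = True -> True = True
P iff (S -> not R) = False iff True = False
(not R or (not P and not S)) -> (P iff (S -> not R)) = True -> False = False
Q xor ((not R or (not P and not S)) -> (P iff (S -> not R))) = False xor False = False
So S1 is false.

S2: Parsed as (((S iff R) nand not Q) or (P xor S)) xor not R

S iff R = True iff False = False
not Q = not False = True
(S iff R) nand not Q = False nand True = True
P xor S = False xor True = True
((S iff R) nand not Q) or (P xor S) = True or True = True
not R = not False = True
(((S iff R) nand not Q) or (P xor S)) xor not R = True xor True = False
Thus S2 is false.

0 of the 2 statements are true (none).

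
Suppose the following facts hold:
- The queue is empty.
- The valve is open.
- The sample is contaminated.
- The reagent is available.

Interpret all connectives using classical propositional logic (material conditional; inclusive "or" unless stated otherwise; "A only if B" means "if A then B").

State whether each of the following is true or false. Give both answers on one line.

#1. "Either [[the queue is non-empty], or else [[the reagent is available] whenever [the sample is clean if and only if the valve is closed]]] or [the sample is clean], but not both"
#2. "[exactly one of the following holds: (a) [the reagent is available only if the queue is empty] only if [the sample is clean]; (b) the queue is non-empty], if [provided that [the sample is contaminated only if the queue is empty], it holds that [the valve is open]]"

Let S = "the queue is empty" (True), R = "the sample is contaminated" (True), L = "the valve is open" (True), H = "the reagent is available" (True).

#1: In symbols: (not S or ((not R iff not L) -> H)) xor not R

not S = not True = False
not R = not True = False
not L = not True = False
not R iff not L = False iff False = True
(not R iff not L) -> H = True -> True = True
not S or ((not R iff not L) -> H) = False or True = True
not R = not True = False
(not S or ((not R iff not L) -> H)) xor not R = True xor False = True
So #1 is true.

#2: This is ((R -> S) -> L) -> (((H -> S) -> not R) xor not S).

R -> S = True -> True = True
(R -> S) -> L = True -> True = True
H -> S = True -> True = True
not R = not True = False
(H -> S) -> not R = True -> False = False
not S = not True = False
((H -> S) -> not R) xor not S = False xor False = False
((R -> S) -> L) -> (((H -> S) -> not R) xor not S) = True -> False = False
So #2 is false.

#1 true, #2 false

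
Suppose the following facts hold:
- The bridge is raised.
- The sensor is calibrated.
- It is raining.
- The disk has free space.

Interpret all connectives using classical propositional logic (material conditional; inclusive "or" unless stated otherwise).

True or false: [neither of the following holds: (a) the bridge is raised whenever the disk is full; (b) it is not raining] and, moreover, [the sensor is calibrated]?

Let S = "the disk is full" (False), P = "the bridge is raised" (True), R = "it is raining" (True), Q = "the sensor is calibrated" (True).
In symbols: ((S -> P) nor not R) and Q

S -> P = False -> True = True
not R = not True = False
(S -> P) nor not R = True nor False = False
((S -> P) nor not R) and Q = False and True = False

False.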